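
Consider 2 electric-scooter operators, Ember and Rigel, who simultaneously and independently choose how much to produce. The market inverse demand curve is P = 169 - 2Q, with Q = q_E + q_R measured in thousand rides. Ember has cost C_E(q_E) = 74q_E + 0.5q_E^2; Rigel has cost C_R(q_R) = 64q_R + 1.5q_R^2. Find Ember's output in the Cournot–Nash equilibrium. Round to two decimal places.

14.68

Ember's profit: π_E = (169 - 2Q)q_E - (74q_E + (1/2)q_E²). Setting ∂π_E/∂q_E = 0: 95 - 5q_E - 2(q_R) = 0.
Rigel's first-order condition: 105 - 7q_R - 2(q_E) = 0.
Rearranging gives the reaction functions q_E = (95 - 2q_R)/5 and q_R = (105 - 2q_E)/7.
Solving the pair: q_E = 455/31, q_R = 335/31.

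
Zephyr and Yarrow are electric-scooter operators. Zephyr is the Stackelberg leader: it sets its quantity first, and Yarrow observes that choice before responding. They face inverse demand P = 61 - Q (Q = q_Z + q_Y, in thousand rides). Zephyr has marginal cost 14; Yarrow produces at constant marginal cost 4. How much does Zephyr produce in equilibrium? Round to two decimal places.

The follower Yarrow best-responds to any q_Z: π_Y = (61 - Q)q_Y - 4q_Y.
Setting the follower's marginal profit to zero, 57 - q_Z - 2q_Y = 0, i.e. q_Y = (57 - q_Z)/2.
The leader anticipates this reaction. Substituting into P = 61 - Q gives P = 65/2 - (1/2)q_Z, so π_Z = (65/2 - (1/2)q_Z)q_Z - 14q_Z.
The leader's first-order condition 37/2 - q_Z = 0 yields q_Z = 37/2.
Then q_Y = (57 - 37/2)/2 = 77/4.

18.50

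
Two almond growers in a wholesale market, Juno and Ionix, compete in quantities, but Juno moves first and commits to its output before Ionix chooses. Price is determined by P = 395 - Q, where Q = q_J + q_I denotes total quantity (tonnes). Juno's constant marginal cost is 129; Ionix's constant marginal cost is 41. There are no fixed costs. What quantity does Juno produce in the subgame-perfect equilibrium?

89

Solve by backward induction. Given q_J, the follower Ionix maximises π_I = (395 - q_J - q_I)q_I - 41q_I.
Follower FOC: 354 - q_J - 2q_I = 0, so q_I(q_J) = (354 - q_J)/2.
The leader anticipates this reaction. Substituting into P = 395 - Q gives P = 218 - (1/2)q_J, so π_J = (218 - (1/2)q_J)q_J - 129q_J.
The leader's first-order condition 89 - q_J = 0 yields q_J = 89.
Then q_I = (354 - 89)/2 = 265/2.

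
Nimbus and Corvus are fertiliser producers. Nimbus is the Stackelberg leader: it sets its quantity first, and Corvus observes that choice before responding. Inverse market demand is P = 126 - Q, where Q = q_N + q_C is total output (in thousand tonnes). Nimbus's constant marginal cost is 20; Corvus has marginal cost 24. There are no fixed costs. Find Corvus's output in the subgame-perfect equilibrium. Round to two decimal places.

Solve by backward induction. Given q_N, the follower Corvus maximises π_C = (126 - q_N - q_C)q_C - 24q_C.
∂π_C/∂q_C = 102 - q_N - 2q_C = 0 gives the reaction function q_C = (102 - q_N)/2.
The leader anticipates this reaction. Substituting into P = 126 - Q gives P = 75 - (1/2)q_N, so π_N = (75 - (1/2)q_N)q_N - 20q_N.
Leader FOC: 55 - q_N = 0, so q_N = 55.
Then q_C = (102 - 55)/2 = 47/2.

23.50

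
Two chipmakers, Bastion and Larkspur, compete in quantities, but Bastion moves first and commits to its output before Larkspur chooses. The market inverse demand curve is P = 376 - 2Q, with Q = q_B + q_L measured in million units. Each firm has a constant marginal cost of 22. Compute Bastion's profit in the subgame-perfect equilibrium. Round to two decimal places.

Solve by backward induction. Given q_B, the follower Larkspur maximises π_L = (376 - 2q_B - 2q_L)q_L - 22q_L.
∂π_L/∂q_L = 354 - 2q_B - 4q_L = 0 gives the reaction function q_L = (354 - 2q_B)/4.
The leader anticipates this reaction. Substituting into P = 376 - 2Q gives P = 199 - q_B, so π_B = (199 - q_B)q_B - 22q_B.
Leader FOC: 177 - 2q_B = 0, so q_B = 177/2.
Then q_L = (354 - 2·(177/2))/4 = 177/4.
Price P = 376 - 2·(531/4) = 221/2.
Bastion's profit: (221/2 - 22)·(177/2) = 7832.2500.

7832.25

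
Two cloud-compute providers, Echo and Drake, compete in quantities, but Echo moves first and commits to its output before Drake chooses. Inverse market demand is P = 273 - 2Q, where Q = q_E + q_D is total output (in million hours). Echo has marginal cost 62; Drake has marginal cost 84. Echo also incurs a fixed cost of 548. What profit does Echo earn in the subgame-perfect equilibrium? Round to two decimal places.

Solve by backward induction. Given q_E, the follower Drake maximises π_D = (273 - 2q_E - 2q_D)q_D - 84q_D.
∂π_D/∂q_D = 189 - 2q_E - 4q_D = 0 gives the reaction function q_D = (189 - 2q_E)/4.
Echo substitutes q_D(q_E) into its own profit: π_E = q_E(273 - 2q_E - (189 - 2q_E)/2) - 62q_E = (357/2 - q_E)q_E - 62q_E.
Maximising: ∂π_E/∂q_E = 233/2 - 2q_E = 0, giving q_E = 233/4.
Then q_D = (189 - 2·(233/4))/4 = 145/8.
Price P = 273 - 2·(611/8) = 481/4.
Echo's profit: (481/4 - 62)·(233/4) - 548 = 2845.0625.

2845.06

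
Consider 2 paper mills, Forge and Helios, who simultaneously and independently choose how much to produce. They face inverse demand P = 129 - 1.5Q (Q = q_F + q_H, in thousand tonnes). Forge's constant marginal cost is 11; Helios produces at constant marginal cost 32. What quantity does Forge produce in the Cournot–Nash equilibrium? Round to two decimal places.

Forge's profit: π_F = (129 - 1.5Q)q_F - (11q_F). Setting ∂π_F/∂q_F = 0: 118 - 3q_F - (3/2)(q_H) = 0.
Helios's profit: π_H = (129 - 1.5Q)q_H - (32q_H). Setting ∂π_H/∂q_H = 0: 97 - 3q_H - (3/2)(q_F) = 0.
Best responses: q_F = (118 - (3/2)q_H)/3, q_H = (97 - (3/2)q_F)/3.
Substituting one into the other gives q_F = 278/9 and q_H = 152/9.

30.89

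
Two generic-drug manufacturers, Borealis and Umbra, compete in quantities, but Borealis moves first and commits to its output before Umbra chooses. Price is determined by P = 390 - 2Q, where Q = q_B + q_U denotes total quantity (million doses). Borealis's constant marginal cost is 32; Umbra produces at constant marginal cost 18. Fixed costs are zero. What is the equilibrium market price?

118

Solve by backward induction. Given q_B, the follower Umbra maximises π_U = (390 - 2q_B - 2q_U)q_U - 18q_U.
∂π_U/∂q_U = 372 - 2q_B - 4q_U = 0 gives the reaction function q_U = (372 - 2q_B)/4.
Borealis substitutes q_U(q_B) into its own profit: π_B = q_B(390 - 2q_B - (372 - 2q_B)/2) - 32q_B = (204 - q_B)q_B - 32q_B.
The leader's first-order condition 172 - 2q_B = 0 yields q_B = 86.
Then q_U = (372 - 2·86)/4 = 50.
Total output Q = 136, so price P = 390 - 2·136 = 118.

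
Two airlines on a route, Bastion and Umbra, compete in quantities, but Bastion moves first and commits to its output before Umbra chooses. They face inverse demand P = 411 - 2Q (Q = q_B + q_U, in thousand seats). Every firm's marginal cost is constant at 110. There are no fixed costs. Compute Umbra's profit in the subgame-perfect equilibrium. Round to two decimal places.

Solve by backward induction. Given q_B, the follower Umbra maximises π_U = (411 - 2q_B - 2q_U)q_U - 110q_U.
∂π_U/∂q_U = 301 - 2q_B - 4q_U = 0 gives the reaction function q_U = (301 - 2q_B)/4.
Bastion substitutes q_U(q_B) into its own profit: π_B = q_B(411 - 2q_B - (301 - 2q_B)/2) - 110q_B = (521/2 - q_B)q_B - 110q_B.
Leader FOC: 301/2 - 2q_B = 0, so q_B = 301/4.
Then q_U = (301 - 2·(301/4))/4 = 301/8.
Price P = 411 - 2·(903/8) = 741/4.
Umbra's profit: (741/4 - 110)·(301/8) = 2831.2813.

2831.28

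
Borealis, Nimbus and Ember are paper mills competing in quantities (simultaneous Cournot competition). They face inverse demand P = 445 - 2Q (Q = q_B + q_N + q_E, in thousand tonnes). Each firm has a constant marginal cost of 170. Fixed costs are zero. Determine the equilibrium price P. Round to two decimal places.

238.75

A representative firm's profit is π_i = q_i(445 - 2Q) - 170q_i.
Setting ∂π_i/∂q_i = 0 with rivals' quantities fixed: 275 - 4q_i - 2·Σ_{j≠i} q_j = 0.
By symmetry each firm produces the same amount; substituting Σ_{j≠i} q_j = 2q_i yields q_i = 275/8.
Total output Q = 825/8, so price P = 445 - 2·(825/8) = 955/4.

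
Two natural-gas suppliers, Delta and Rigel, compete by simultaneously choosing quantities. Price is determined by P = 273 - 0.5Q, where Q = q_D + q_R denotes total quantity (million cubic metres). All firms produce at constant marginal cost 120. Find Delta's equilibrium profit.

5202

Each firm earns π_i = (273 - 0.5Q)q_i - 120q_i.
First-order condition (treating rivals' output as given): 153 - q_i - (1/2)q_j = 0.
With identical firms every q_j equals q_i, so q_j = q_i and 153 = (3/2)q_i, giving q_i = 102.
Price P = 273 - (1/2)·204 = 171.
Delta's profit: (171 - 120)·102 = 5202.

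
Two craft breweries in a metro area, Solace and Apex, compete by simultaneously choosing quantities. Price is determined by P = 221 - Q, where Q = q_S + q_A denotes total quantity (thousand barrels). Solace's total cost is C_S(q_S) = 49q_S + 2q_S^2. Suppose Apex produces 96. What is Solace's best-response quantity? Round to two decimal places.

With the rival's output fixed at 96, Solace's profit is π_S = (221 - 96 - q_S)q_S - (49q_S + 2q_S²) = (125 - q_S)q_S - (49q_S + 2q_S²).
∂π_S/∂q_S = 76 - 6q_S = 0, so q_S = 38/3.

12.67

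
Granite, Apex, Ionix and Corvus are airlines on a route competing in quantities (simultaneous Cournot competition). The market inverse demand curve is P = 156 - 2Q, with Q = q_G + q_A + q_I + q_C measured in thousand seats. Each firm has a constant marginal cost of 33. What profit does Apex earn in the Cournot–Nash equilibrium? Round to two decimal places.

A representative firm's profit is π_i = q_i(156 - 2Q) - 33q_i.
Setting ∂π_i/∂q_i = 0 with rivals' quantities fixed: 123 - 4q_i - 2·Σ_{j≠i} q_j = 0.
By symmetry each firm produces the same amount; substituting Σ_{j≠i} q_j = 3q_i yields q_i = 123/10.
Price P = 156 - 2·(246/5) = 288/5.
Apex's profit: (288/5 - 33)·(123/10) = 302.5800.

302.58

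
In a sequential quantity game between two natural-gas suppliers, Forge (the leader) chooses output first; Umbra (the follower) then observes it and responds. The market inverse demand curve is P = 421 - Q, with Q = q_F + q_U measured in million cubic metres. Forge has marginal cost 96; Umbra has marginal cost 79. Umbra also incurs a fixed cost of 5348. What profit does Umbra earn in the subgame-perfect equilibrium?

Solve by backward induction. Given q_F, the follower Umbra maximises π_U = (421 - q_F - q_U)q_U - 79q_U.
∂π_U/∂q_U = 342 - q_F - 2q_U = 0 gives the reaction function q_U = (342 - q_F)/2.
The leader anticipates this reaction. Substituting into P = 421 - Q gives P = 250 - (1/2)q_F, so π_F = (250 - (1/2)q_F)q_F - 96q_F.
The leader's first-order condition 154 - q_F = 0 yields q_F = 154.
Then q_U = (342 - 154)/2 = 94.
Price P = 421 - 248 = 173.
Umbra's profit: (173 - 79)·94 - 5348 = 3488.

3488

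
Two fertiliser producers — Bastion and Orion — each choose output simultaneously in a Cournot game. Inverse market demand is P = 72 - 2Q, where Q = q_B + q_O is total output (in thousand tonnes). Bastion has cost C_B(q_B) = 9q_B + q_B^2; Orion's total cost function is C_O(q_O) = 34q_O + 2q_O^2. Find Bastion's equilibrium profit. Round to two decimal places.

283.86

Bastion's profit: π_B = (72 - 2Q)q_B - (9q_B + q_B²). Setting ∂π_B/∂q_B = 0: 63 - 6q_B - 2(q_O) = 0.
Orion's profit: π_O = (72 - 2Q)q_O - (34q_O + 2q_O²). Setting ∂π_O/∂q_O = 0: 38 - 8q_O - 2(q_B) = 0.
So q_B = (63 - 2q_O)/6 and q_O = (38 - 2q_B)/8.
Solving the pair: q_B = 107/11, q_O = 51/22.
Price P = 72 - 2·(265/22) = 527/11.
Bastion's profit: (527/11)·(107/11) - 9·(107/11) - (107/11)² = 283.8595.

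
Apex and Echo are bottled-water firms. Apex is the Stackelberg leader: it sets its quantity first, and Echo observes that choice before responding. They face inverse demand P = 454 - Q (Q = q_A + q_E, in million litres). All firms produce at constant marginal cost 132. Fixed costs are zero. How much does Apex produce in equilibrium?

Solve by backward induction. Given q_A, the follower Echo maximises π_E = (454 - q_A - q_E)q_E - 132q_E.
∂π_E/∂q_E = 322 - q_A - 2q_E = 0 gives the reaction function q_E = (322 - q_A)/2.
Apex substitutes q_E(q_A) into its own profit: π_A = q_A(454 - q_A - (322 - q_A)/2) - 132q_A = (293 - (1/2)q_A)q_A - 132q_A.
The leader's first-order condition 161 - q_A = 0 yields q_A = 161.
Then q_E = (322 - 161)/2 = 161/2.

161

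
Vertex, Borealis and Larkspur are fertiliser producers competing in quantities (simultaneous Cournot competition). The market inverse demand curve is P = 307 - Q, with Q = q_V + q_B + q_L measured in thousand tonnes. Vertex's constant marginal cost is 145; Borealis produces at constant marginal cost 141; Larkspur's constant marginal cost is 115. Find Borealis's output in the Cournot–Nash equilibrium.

Vertex's profit: π_V = (307 - Q)q_V - (145q_V). Setting ∂π_V/∂q_V = 0: 162 - 2q_V - (q_B + q_L) = 0.
Borealis's profit: π_B = (307 - Q)q_B - (141q_B). Setting ∂π_B/∂q_B = 0: 166 - 2q_B - (q_V + q_L) = 0.
Larkspur's profit: π_L = (307 - Q)q_L - (115q_L). Setting ∂π_L/∂q_L = 0: 192 - 2q_L - (q_V + q_B) = 0.
Adding the 3 first-order conditions: 520 − 4Q = 0, so Q = 130.
Back-substituting: q_V = (162 − 130) = 32, q_B = (166 − 130) = 36, q_L = (192 − 130) = 62.

36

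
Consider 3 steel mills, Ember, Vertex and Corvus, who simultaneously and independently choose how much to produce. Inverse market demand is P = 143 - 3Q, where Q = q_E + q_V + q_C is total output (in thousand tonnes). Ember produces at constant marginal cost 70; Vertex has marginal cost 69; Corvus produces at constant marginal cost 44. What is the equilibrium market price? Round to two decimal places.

Ember's profit: π_E = (143 - 3Q)q_E - (70q_E). Setting ∂π_E/∂q_E = 0: 73 - 6q_E - 3(q_V + q_C) = 0.
Vertex's profit: π_V = (143 - 3Q)q_V - (69q_V). Setting ∂π_V/∂q_V = 0: 74 - 6q_V - 3(q_E + q_C) = 0.
Corvus's profit: π_C = (143 - 3Q)q_C - (44q_C). Setting ∂π_C/∂q_C = 0: 99 - 6q_C - 3(q_E + q_V) = 0.
Adding the 3 first-order conditions: 246 − 12Q = 0, so Q = 41/2.
Back-substituting: q_E = (73 − 123/2)/3 = 23/6, q_V = (74 − 123/2)/3 = 25/6, q_C = (99 − 123/2)/3 = 25/2.
Total output Q = 41/2, so price P = 143 - 3·(41/2) = 163/2.

81.50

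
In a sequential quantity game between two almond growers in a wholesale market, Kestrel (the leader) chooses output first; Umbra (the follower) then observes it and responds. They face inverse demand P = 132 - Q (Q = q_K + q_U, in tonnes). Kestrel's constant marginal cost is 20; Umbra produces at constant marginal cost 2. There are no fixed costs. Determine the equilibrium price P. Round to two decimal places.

43.50

The follower Umbra best-responds to any q_K: π_U = (132 - Q)q_U - 2q_U.
Setting the follower's marginal profit to zero, 130 - q_K - 2q_U = 0, i.e. q_U = (130 - q_K)/2.
The leader anticipates this reaction. Substituting into P = 132 - Q gives P = 67 - (1/2)q_K, so π_K = (67 - (1/2)q_K)q_K - 20q_K.
The leader's first-order condition 47 - q_K = 0 yields q_K = 47.
Then q_U = (130 - 47)/2 = 83/2.
Total output Q = 177/2, so price P = 132 - 177/2 = 87/2.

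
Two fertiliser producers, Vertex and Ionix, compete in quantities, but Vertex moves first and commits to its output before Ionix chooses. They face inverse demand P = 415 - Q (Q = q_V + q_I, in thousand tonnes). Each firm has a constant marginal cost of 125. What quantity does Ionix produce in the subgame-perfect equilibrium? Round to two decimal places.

72.50

Solve by backward induction. Given q_V, the follower Ionix maximises π_I = (415 - q_V - q_I)q_I - 125q_I.
∂π_I/∂q_I = 290 - q_V - 2q_I = 0 gives the reaction function q_I = (290 - q_V)/2.
The leader anticipates this reaction. Substituting into P = 415 - Q gives P = 270 - (1/2)q_V, so π_V = (270 - (1/2)q_V)q_V - 125q_V.
The leader's first-order condition 145 - q_V = 0 yields q_V = 145.
Then q_I = (290 - 145)/2 = 145/2.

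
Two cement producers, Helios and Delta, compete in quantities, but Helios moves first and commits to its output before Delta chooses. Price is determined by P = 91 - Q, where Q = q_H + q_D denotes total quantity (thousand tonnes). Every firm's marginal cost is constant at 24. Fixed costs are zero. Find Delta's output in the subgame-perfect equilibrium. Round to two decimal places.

16.75

Solve by backward induction. Given q_H, the follower Delta maximises π_D = (91 - q_H - q_D)q_D - 24q_D.
Setting the follower's marginal profit to zero, 67 - q_H - 2q_D = 0, i.e. q_D = (67 - q_H)/2.
Helios substitutes q_D(q_H) into its own profit: π_H = q_H(91 - q_H - (67 - q_H)/2) - 24q_H = (115/2 - (1/2)q_H)q_H - 24q_H.
The leader's first-order condition 67/2 - q_H = 0 yields q_H = 67/2.
Then q_D = (67 - 67/2)/2 = 67/4.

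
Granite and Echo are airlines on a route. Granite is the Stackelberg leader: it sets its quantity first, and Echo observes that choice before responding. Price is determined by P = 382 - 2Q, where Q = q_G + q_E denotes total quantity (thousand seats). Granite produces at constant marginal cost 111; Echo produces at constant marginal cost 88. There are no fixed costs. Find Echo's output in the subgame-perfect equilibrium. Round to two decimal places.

42.50

Solve by backward induction. Given q_G, the follower Echo maximises π_E = (382 - 2q_G - 2q_E)q_E - 88q_E.
Follower FOC: 294 - 2q_G - 4q_E = 0, so q_E(q_G) = (294 - 2q_G)/4.
Granite substitutes q_E(q_G) into its own profit: π_G = q_G(382 - 2q_G - (294 - 2q_G)/2) - 111q_G = (235 - q_G)q_G - 111q_G.
The leader's first-order condition 124 - 2q_G = 0 yields q_G = 62.
Then q_E = (294 - 2·62)/4 = 85/2.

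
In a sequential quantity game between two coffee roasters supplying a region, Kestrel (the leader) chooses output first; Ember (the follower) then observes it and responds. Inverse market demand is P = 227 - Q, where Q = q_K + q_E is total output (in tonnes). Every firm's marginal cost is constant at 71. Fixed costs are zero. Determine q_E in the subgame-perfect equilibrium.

The follower Ember best-responds to any q_K: π_E = (227 - Q)q_E - 71q_E.
Setting the follower's marginal profit to zero, 156 - q_K - 2q_E = 0, i.e. q_E = (156 - q_K)/2.
The leader anticipates this reaction. Substituting into P = 227 - Q gives P = 149 - (1/2)q_K, so π_K = (149 - (1/2)q_K)q_K - 71q_K.
Maximising: ∂π_K/∂q_K = 78 - q_K = 0, giving q_K = 78.
Then q_E = (156 - 78)/2 = 39.

39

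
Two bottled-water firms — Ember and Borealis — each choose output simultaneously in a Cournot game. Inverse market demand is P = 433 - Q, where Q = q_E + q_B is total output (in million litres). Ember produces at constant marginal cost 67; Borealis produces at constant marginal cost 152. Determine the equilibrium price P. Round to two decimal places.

217.33

Ember's profit: π_E = (433 - Q)q_E - (67q_E). Setting ∂π_E/∂q_E = 0: 366 - 2q_E - (q_B) = 0.
Borealis's profit: π_B = (433 - Q)q_B - (152q_B). Setting ∂π_B/∂q_B = 0: 281 - 2q_B - (q_E) = 0.
Rearranging gives the reaction functions q_E = (366 - q_B)/2 and q_B = (281 - q_E)/2.
Substituting one into the other gives q_E = 451/3 and q_B = 196/3.
Total output Q = 647/3, so price P = 433 - 647/3 = 652/3.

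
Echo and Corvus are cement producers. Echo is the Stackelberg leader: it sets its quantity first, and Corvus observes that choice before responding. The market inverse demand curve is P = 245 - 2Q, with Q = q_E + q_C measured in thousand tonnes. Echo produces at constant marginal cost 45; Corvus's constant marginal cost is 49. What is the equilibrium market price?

96

The follower Corvus best-responds to any q_E: π_C = (245 - 2Q)q_C - 49q_C.
∂π_C/∂q_C = 196 - 2q_E - 4q_C = 0 gives the reaction function q_C = (196 - 2q_E)/4.
The leader anticipates this reaction. Substituting into P = 245 - 2Q gives P = 147 - q_E, so π_E = (147 - q_E)q_E - 45q_E.
The leader's first-order condition 102 - 2q_E = 0 yields q_E = 51.
Then q_C = (196 - 2·51)/4 = 47/2.
Total output Q = 149/2, so price P = 245 - 2·(149/2) = 96.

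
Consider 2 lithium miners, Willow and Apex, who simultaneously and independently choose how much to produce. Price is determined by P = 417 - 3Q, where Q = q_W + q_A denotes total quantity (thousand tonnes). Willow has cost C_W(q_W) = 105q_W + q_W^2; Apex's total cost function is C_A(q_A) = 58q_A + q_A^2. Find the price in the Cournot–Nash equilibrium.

234

Willow's profit: π_W = (417 - 3Q)q_W - (105q_W + q_W²). Setting ∂π_W/∂q_W = 0: 312 - 8q_W - 3(q_A) = 0.
Apex's first-order condition: 359 - 8q_A - 3(q_W) = 0.
Best responses: q_W = (312 - 3q_A)/8, q_A = (359 - 3q_W)/8.
Solving the pair: q_W = 129/5, q_A = 176/5.
Total output Q = 61, so price P = 417 - 3·61 = 234.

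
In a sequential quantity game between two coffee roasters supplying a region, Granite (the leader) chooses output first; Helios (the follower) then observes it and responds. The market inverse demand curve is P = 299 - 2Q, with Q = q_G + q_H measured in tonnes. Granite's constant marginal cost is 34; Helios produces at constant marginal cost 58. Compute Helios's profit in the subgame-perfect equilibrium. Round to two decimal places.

1164.03

Solve by backward induction. Given q_G, the follower Helios maximises π_H = (299 - 2q_G - 2q_H)q_H - 58q_H.
Setting the follower's marginal profit to zero, 241 - 2q_G - 4q_H = 0, i.e. q_H = (241 - 2q_G)/4.
Granite substitutes q_H(q_G) into its own profit: π_G = q_G(299 - 2q_G - (241 - 2q_G)/2) - 34q_G = (357/2 - q_G)q_G - 34q_G.
Maximising: ∂π_G/∂q_G = 289/2 - 2q_G = 0, giving q_G = 289/4.
Then q_H = (241 - 2·(289/4))/4 = 193/8.
Price P = 299 - 2·(771/8) = 425/4.
Helios's profit: (425/4 - 58)·(193/8) = 1164.0313.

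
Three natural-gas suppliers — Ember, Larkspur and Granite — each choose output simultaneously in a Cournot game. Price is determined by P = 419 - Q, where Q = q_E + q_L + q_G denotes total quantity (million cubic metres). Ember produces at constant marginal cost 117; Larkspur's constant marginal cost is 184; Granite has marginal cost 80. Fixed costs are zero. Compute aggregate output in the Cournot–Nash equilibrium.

Ember's profit: π_E = (419 - Q)q_E - (117q_E). Setting ∂π_E/∂q_E = 0: 302 - 2q_E - (q_L + q_G) = 0.
Larkspur's profit: π_L = (419 - Q)q_L - (184q_L). Setting ∂π_L/∂q_L = 0: 235 - 2q_L - (q_E + q_G) = 0.
Granite's first-order condition: 339 - 2q_G - (q_E + q_L) = 0.
Summing all 3 equations gives 876 − 4Q = 0, hence Q = 219.
Back-substituting: q_E = (302 − 219) = 83, q_L = (235 − 219) = 16, q_G = (339 − 219) = 120.
Total output Q = 83 + 16 + 120 = 219.

219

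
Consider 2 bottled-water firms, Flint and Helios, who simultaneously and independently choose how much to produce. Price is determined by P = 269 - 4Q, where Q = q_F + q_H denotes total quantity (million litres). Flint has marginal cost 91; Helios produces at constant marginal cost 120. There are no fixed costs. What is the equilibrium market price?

160

Flint's profit: π_F = (269 - 4Q)q_F - (91q_F). Setting ∂π_F/∂q_F = 0: 178 - 8q_F - 4(q_H) = 0.
Helios's first-order condition: 149 - 8q_H - 4(q_F) = 0.
Best responses: q_F = (178 - 4q_H)/8, q_H = (149 - 4q_F)/8.
Solving the pair: q_F = 69/4, q_H = 10.
Total output Q = 109/4, so price P = 269 - 4·(109/4) = 160.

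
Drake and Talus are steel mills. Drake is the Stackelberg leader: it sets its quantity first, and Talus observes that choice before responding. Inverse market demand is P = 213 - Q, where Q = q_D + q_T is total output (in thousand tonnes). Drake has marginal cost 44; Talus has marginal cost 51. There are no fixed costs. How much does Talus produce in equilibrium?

37

Solve by backward induction. Given q_D, the follower Talus maximises π_T = (213 - q_D - q_T)q_T - 51q_T.
Follower FOC: 162 - q_D - 2q_T = 0, so q_T(q_D) = (162 - q_D)/2.
The leader anticipates this reaction. Substituting into P = 213 - Q gives P = 132 - (1/2)q_D, so π_D = (132 - (1/2)q_D)q_D - 44q_D.
Maximising: ∂π_D/∂q_D = 88 - q_D = 0, giving q_D = 88.
Then q_T = (162 - 88)/2 = 37.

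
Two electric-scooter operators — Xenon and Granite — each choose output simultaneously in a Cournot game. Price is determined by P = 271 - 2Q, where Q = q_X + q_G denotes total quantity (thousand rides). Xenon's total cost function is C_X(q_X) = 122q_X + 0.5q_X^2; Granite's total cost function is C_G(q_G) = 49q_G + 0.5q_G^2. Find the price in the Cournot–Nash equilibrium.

165

Xenon's profit: π_X = (271 - 2Q)q_X - (122q_X + (1/2)q_X²). Setting ∂π_X/∂q_X = 0: 149 - 5q_X - 2(q_G) = 0.
Granite's profit: π_G = (271 - 2Q)q_G - (49q_G + (1/2)q_G²). Setting ∂π_G/∂q_G = 0: 222 - 5q_G - 2(q_X) = 0.
So q_X = (149 - 2q_G)/5 and q_G = (222 - 2q_X)/5.
Solving the pair: q_X = 43/3, q_G = 116/3.
Total output Q = 53, so price P = 271 - 2·53 = 165.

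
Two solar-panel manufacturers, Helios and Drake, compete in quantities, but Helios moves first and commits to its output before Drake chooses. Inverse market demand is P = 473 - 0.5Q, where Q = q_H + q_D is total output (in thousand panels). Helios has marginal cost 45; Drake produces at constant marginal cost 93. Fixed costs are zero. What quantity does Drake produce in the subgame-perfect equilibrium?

142

Solve by backward induction. Given q_H, the follower Drake maximises π_D = (473 - (1/2)q_H - (1/2)q_D)q_D - 93q_D.
∂π_D/∂q_D = 380 - (1/2)q_H - q_D = 0 gives the reaction function q_D = (380 - (1/2)q_H).
The leader anticipates this reaction. Substituting into P = 473 - 0.5Q gives P = 283 - (1/4)q_H, so π_H = (283 - (1/4)q_H)q_H - 45q_H.
Maximising: ∂π_H/∂q_H = 238 - (1/2)q_H = 0, giving q_H = 476.
Then q_D = (380 - (1/2)·476) = 142.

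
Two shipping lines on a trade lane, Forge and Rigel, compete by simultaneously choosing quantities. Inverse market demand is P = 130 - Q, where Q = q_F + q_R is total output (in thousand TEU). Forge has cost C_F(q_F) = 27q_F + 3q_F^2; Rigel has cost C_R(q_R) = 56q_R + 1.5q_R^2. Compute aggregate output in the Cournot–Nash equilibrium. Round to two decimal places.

23.85

Forge's profit: π_F = (130 - Q)q_F - (27q_F + 3q_F²). Setting ∂π_F/∂q_F = 0: 103 - 8q_F - (q_R) = 0.
Rigel's profit: π_R = (130 - Q)q_R - (56q_R + (3/2)q_R²). Setting ∂π_R/∂q_R = 0: 74 - 5q_R - (q_F) = 0.
Best responses: q_F = (103 - q_R)/8, q_R = (74 - q_F)/5.
Substituting one into the other gives q_F = 147/13 and q_R = 163/13.
Total output Q = 147/13 + 163/13 = 310/13.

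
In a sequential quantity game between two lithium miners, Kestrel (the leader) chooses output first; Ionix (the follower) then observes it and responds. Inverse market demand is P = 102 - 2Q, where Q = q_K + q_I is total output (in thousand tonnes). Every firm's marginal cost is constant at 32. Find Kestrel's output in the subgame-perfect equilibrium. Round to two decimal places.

The follower Ionix best-responds to any q_K: π_I = (102 - 2Q)q_I - 32q_I.
∂π_I/∂q_I = 70 - 2q_K - 4q_I = 0 gives the reaction function q_I = (70 - 2q_K)/4.
Kestrel substitutes q_I(q_K) into its own profit: π_K = q_K(102 - 2q_K - (70 - 2q_K)/2) - 32q_K = (67 - q_K)q_K - 32q_K.
Leader FOC: 35 - 2q_K = 0, so q_K = 35/2.
Then q_I = (70 - 2·(35/2))/4 = 35/4.

17.50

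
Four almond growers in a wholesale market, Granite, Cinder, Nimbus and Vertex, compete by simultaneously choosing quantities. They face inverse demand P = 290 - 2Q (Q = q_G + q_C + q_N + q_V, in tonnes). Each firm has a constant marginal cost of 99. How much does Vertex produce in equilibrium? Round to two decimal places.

A representative firm's profit is π_i = q_i(290 - 2Q) - 99q_i.
Setting ∂π_i/∂q_i = 0 with rivals' quantities fixed: 191 - 4q_i - 2·Σ_{j≠i} q_j = 0.
With identical firms every q_j equals q_i, so Σ_{j≠i} q_j = 3q_i and 191 = 10q_i, giving q_i = 191/10.

19.10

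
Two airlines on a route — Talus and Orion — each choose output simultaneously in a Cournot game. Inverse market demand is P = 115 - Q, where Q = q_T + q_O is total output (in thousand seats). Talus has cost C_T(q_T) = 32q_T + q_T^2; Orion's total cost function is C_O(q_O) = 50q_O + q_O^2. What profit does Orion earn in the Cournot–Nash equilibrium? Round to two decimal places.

278.48

Talus's profit: π_T = (115 - Q)q_T - (32q_T + q_T²). Setting ∂π_T/∂q_T = 0: 83 - 4q_T - (q_O) = 0.
Orion's first-order condition: 65 - 4q_O - (q_T) = 0.
Best responses: q_T = (83 - q_O)/4, q_O = (65 - q_T)/4.
Solving the pair: q_T = 89/5, q_O = 59/5.
Price P = 115 - 148/5 = 427/5.
Orion's profit: (427/5)·(59/5) - 50·(59/5) - (59/5)² = 278.4800.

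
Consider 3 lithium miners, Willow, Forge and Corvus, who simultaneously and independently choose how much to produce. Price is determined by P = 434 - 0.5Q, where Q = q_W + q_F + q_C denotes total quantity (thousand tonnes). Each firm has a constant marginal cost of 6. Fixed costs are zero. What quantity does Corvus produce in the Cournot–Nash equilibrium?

214

Each firm earns π_i = (434 - 0.5Q)q_i - 6q_i.
First-order condition (treating rivals' output as given): 428 - q_i - (1/2)·Σ_{j≠i} q_j = 0.
With identical firms every q_j equals q_i, so Σ_{j≠i} q_j = 2q_i and 428 = 2q_i, giving q_i = 214.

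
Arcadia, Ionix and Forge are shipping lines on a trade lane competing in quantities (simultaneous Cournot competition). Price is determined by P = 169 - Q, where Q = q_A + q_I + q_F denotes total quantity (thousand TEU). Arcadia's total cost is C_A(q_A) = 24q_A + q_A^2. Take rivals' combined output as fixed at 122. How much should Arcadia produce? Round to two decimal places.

5.75

With rivals' combined output fixed at 122, Arcadia's profit is π_A = (169 - 122 - q_A)q_A - (24q_A + q_A²) = (47 - q_A)q_A - (24q_A + q_A²).
∂π_A/∂q_A = 23 - 4q_A = 0, so q_A = 23/4.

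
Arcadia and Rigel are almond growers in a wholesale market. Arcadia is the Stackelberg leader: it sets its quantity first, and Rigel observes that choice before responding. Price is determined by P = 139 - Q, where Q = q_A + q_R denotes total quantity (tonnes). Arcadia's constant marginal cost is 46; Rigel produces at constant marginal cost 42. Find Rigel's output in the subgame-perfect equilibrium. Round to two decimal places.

The follower Rigel best-responds to any q_A: π_R = (139 - Q)q_R - 42q_R.
Setting the follower's marginal profit to zero, 97 - q_A - 2q_R = 0, i.e. q_R = (97 - q_A)/2.
Arcadia substitutes q_R(q_A) into its own profit: π_A = q_A(139 - q_A - (97 - q_A)/2) - 46q_A = (181/2 - (1/2)q_A)q_A - 46q_A.
Leader FOC: 89/2 - q_A = 0, so q_A = 89/2.
Then q_R = (97 - 89/2)/2 = 105/4.

26.25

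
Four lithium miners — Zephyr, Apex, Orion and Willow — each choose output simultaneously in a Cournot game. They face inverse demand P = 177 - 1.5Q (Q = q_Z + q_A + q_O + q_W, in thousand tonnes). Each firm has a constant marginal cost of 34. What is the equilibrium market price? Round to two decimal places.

A representative firm's profit is π_i = q_i(177 - 1.5Q) - 34q_i.
First-order condition (treating rivals' output as given): 143 - 3q_i - (3/2)·Σ_{j≠i} q_j = 0.
By symmetry each firm produces the same amount; substituting Σ_{j≠i} q_j = 3q_i yields q_i = 143/(15/2) = 286/15.
Total output Q = 1144/15, so price P = 177 - (3/2)·(1144/15) = 313/5.

62.60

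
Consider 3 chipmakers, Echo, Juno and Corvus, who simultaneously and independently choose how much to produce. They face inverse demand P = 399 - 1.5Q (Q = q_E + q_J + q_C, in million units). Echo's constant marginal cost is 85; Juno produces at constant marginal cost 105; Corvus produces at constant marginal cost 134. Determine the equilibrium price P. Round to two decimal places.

180.75

Echo's profit: π_E = (399 - 1.5Q)q_E - (85q_E). Setting ∂π_E/∂q_E = 0: 314 - 3q_E - (3/2)(q_J + q_C) = 0.
Juno's first-order condition: 294 - 3q_J - (3/2)(q_E + q_C) = 0.
Corvus's profit: π_C = (399 - 1.5Q)q_C - (134q_C). Setting ∂π_C/∂q_C = 0: 265 - 3q_C - (3/2)(q_E + q_J) = 0.
Adding the 3 conditions: 873 − 3Q − 3Q = 0, i.e. Q = 291/2.
Back-substituting: q_E = (314 − 873/4)/(3/2) = 383/6, q_J = (294 − 873/4)/(3/2) = 101/2, q_C = (265 − 873/4)/(3/2) = 187/6.
Total output Q = 291/2, so price P = 399 - (3/2)·(291/2) = 723/4.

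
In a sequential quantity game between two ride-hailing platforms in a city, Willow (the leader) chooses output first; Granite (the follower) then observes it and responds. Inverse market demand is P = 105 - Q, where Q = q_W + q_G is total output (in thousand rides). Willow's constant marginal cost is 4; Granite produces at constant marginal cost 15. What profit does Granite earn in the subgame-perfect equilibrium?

289

The follower Granite best-responds to any q_W: π_G = (105 - Q)q_G - 15q_G.
∂π_G/∂q_G = 90 - q_W - 2q_G = 0 gives the reaction function q_G = (90 - q_W)/2.
Willow substitutes q_G(q_W) into its own profit: π_W = q_W(105 - q_W - (90 - q_W)/2) - 4q_W = (60 - (1/2)q_W)q_W - 4q_W.
The leader's first-order condition 56 - q_W = 0 yields q_W = 56.
Then q_G = (90 - 56)/2 = 17.
Price P = 105 - 73 = 32.
Granite's profit: (32 - 15)·17 = 289.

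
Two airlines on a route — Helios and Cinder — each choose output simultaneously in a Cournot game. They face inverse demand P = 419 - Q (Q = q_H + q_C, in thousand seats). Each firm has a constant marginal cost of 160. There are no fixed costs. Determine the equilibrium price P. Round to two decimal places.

A representative firm's profit is π_i = q_i(419 - Q) - 160q_i.
Setting ∂π_i/∂q_i = 0 with rivals' quantities fixed: 259 - 2q_i - q_j = 0.
With identical firms every q_j equals q_i, so q_j = q_i and 259 = 3q_i, giving q_i = 259/3.
Total output Q = 518/3, so price P = 419 - 518/3 = 739/3.

246.33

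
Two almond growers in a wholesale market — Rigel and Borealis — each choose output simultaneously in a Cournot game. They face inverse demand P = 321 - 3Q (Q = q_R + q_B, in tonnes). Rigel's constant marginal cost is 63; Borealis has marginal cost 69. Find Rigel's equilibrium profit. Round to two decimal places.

Rigel's profit: π_R = (321 - 3Q)q_R - (63q_R). Setting ∂π_R/∂q_R = 0: 258 - 6q_R - 3(q_B) = 0.
Borealis's first-order condition: 252 - 6q_B - 3(q_R) = 0.
Rearranging gives the reaction functions q_R = (258 - 3q_B)/6 and q_B = (252 - 3q_R)/6.
Substituting one into the other gives q_R = 88/3 and q_B = 82/3.
Price P = 321 - 3·(170/3) = 151.
Rigel's profit: (151 - 63)·(88/3) = 2581.3333.

2581.33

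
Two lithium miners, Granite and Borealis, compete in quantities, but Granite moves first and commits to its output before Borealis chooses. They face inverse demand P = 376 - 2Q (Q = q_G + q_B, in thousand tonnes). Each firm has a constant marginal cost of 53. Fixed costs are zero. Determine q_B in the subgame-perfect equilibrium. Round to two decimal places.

40.38

The follower Borealis best-responds to any q_G: π_B = (376 - 2Q)q_B - 53q_B.
Setting the follower's marginal profit to zero, 323 - 2q_G - 4q_B = 0, i.e. q_B = (323 - 2q_G)/4.
The leader anticipates this reaction. Substituting into P = 376 - 2Q gives P = 429/2 - q_G, so π_G = (429/2 - q_G)q_G - 53q_G.
Leader FOC: 323/2 - 2q_G = 0, so q_G = 323/4.
Then q_B = (323 - 2·(323/4))/4 = 323/8.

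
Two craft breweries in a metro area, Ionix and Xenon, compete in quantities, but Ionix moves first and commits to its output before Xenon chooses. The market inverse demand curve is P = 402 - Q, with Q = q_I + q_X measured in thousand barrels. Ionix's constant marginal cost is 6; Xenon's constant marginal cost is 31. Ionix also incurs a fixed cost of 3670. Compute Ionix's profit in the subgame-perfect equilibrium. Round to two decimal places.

18485.13

The follower Xenon best-responds to any q_I: π_X = (402 - Q)q_X - 31q_X.
∂π_X/∂q_X = 371 - q_I - 2q_X = 0 gives the reaction function q_X = (371 - q_I)/2.
Ionix substitutes q_X(q_I) into its own profit: π_I = q_I(402 - q_I - (371 - q_I)/2) - 6q_I = (433/2 - (1/2)q_I)q_I - 6q_I.
The leader's first-order condition 421/2 - q_I = 0 yields q_I = 421/2.
Then q_X = (371 - 421/2)/2 = 321/4.
Price P = 402 - 1163/4 = 445/4.
Ionix's profit: (445/4 - 6)·(421/2) - 3670 = 18485.1250.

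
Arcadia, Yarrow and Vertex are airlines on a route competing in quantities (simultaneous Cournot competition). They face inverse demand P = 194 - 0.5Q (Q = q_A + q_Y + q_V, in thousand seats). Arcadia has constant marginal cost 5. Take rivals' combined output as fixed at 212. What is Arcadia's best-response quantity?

With rivals' combined output fixed at 212, Arcadia's profit is π_A = (194 - (1/2)·212 - (1/2)q_A)q_A - (5q_A) = (88 - (1/2)q_A)q_A - (5q_A).
∂π_A/∂q_A = 83 - q_A = 0, so q_A = 83.

83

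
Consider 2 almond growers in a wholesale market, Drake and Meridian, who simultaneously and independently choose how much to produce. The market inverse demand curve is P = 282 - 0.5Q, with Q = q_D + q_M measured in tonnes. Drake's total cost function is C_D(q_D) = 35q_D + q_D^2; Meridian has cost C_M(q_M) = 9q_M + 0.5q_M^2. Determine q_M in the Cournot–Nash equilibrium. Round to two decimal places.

Drake's profit: π_D = (282 - 0.5Q)q_D - (35q_D + q_D²). Setting ∂π_D/∂q_D = 0: 247 - 3q_D - (1/2)(q_M) = 0.
Meridian's profit: π_M = (282 - 0.5Q)q_M - (9q_M + (1/2)q_M²). Setting ∂π_M/∂q_M = 0: 273 - 2q_M - (1/2)(q_D) = 0.
Rearranging gives the reaction functions q_D = (247 - (1/2)q_M)/3 and q_M = (273 - (1/2)q_D)/2.
Substituting one into the other gives q_D = 1430/23 and q_M = 120.9565.

120.96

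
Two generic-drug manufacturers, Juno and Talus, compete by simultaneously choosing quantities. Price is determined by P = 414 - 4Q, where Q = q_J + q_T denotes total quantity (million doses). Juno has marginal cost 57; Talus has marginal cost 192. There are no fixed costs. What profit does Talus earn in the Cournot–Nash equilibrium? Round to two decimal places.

210.25

Juno's profit: π_J = (414 - 4Q)q_J - (57q_J). Setting ∂π_J/∂q_J = 0: 357 - 8q_J - 4(q_T) = 0.
Talus's profit: π_T = (414 - 4Q)q_T - (192q_T). Setting ∂π_T/∂q_T = 0: 222 - 8q_T - 4(q_J) = 0.
So q_J = (357 - 4q_T)/8 and q_T = (222 - 4q_J)/8.
Solving the pair: q_J = 41, q_T = 29/4.
Price P = 414 - 4·(193/4) = 221.
Talus's profit: (221 - 192)·(29/4) = 841/4.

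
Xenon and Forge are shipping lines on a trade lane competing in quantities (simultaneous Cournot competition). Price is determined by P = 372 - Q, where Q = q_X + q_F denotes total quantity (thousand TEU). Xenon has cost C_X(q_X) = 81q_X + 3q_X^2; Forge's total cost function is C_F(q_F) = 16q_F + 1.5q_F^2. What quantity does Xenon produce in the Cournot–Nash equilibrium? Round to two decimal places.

28.18

Xenon's profit: π_X = (372 - Q)q_X - (81q_X + 3q_X²). Setting ∂π_X/∂q_X = 0: 291 - 8q_X - (q_F) = 0.
Forge's first-order condition: 356 - 5q_F - (q_X) = 0.
Rearranging gives the reaction functions q_X = (291 - q_F)/8 and q_F = (356 - q_X)/5.
Solving the pair: q_X = 1099/39, q_F = 65.5641.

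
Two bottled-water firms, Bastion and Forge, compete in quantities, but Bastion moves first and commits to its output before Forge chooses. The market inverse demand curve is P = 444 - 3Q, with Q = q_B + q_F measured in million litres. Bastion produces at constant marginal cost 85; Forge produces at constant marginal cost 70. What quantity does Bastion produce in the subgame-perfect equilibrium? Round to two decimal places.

Solve by backward induction. Given q_B, the follower Forge maximises π_F = (444 - 3q_B - 3q_F)q_F - 70q_F.
∂π_F/∂q_F = 374 - 3q_B - 6q_F = 0 gives the reaction function q_F = (374 - 3q_B)/6.
The leader anticipates this reaction. Substituting into P = 444 - 3Q gives P = 257 - (3/2)q_B, so π_B = (257 - (3/2)q_B)q_B - 85q_B.
Maximising: ∂π_B/∂q_B = 172 - 3q_B = 0, giving q_B = 172/3.
Then q_F = (374 - 3·(172/3))/6 = 101/3.

57.33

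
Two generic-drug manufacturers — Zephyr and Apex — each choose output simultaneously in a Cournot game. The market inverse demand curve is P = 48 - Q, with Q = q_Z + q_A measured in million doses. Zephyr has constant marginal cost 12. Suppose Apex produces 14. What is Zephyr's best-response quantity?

With the rival's output fixed at 14, Zephyr's profit is π_Z = (48 - 14 - q_Z)q_Z - (12q_Z) = (34 - q_Z)q_Z - (12q_Z).
∂π_Z/∂q_Z = 22 - 2q_Z = 0, so q_Z = 11.

11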